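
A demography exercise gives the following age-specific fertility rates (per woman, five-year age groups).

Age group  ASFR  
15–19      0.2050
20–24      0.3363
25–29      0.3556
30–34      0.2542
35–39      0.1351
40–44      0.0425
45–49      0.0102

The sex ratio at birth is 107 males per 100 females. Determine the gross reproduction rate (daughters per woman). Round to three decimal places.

3.234

Proportion female at birth = 100 / (100 + 107) = 0.48309.
Sum of ASFRs = 0.2050 + 0.3363 + 0.3556 + 0.2542 + 0.1351 + 0.0425 + 0.0102 = 1.3389
TFR = 5 × 1.3389 = 6.6945
GRR = 0.48309 × 6.6945 = 3.23405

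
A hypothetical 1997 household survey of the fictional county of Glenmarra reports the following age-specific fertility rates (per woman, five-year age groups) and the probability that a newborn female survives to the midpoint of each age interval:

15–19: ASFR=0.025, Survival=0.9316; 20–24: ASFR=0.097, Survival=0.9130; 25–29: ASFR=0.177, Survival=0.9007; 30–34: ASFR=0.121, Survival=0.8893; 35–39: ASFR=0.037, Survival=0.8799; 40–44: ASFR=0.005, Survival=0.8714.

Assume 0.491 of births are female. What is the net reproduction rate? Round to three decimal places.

Proportion female at birth = 0.491.
Weighting each age-specific rate by interval width and survival:
  15–19: 5 × 0.025 × 0.9316 = 0.11645
  20–24: 5 × 0.097 × 0.9130 = 0.44281
  25–29: 5 × 0.177 × 0.9007 = 0.79712
  30–34: 5 × 0.121 × 0.8893 = 0.53803
  35–39: 5 × 0.037 × 0.8799 = 0.16278
  40–44: 5 × 0.005 × 0.8714 = 0.02179
Sum = 2.07898
NRR = 0.491 × 2.07898 = 1.02078
An NRR exceeding 1 indicates intrinsic growth under these rates.

1.021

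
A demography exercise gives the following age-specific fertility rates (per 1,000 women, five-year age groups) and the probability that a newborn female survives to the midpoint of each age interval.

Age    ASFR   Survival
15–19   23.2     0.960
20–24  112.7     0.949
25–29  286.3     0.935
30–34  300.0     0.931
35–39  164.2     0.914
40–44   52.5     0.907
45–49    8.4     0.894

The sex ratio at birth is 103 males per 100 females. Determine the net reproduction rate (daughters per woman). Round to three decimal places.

2.171

Proportion female at birth = 100 / (100 + 103) = 0.49261.
Survival-weighted fertility by age (5·fₓ·Sₓ):
  15–19: 5 × 23.2/1000 × 0.960 = 0.11136
  20–24: 5 × 112.7/1000 × 0.949 = 0.53476
  25–29: 5 × 286.3/1000 × 0.935 = 1.33845
  30–34: 5 × 300.0/1000 × 0.931 = 1.39650
  35–39: 5 × 164.2/1000 × 0.914 = 0.75039
  40–44: 5 × 52.5/1000 × 0.907 = 0.23809
  45–49: 5 × 8.4/1000 × 0.894 = 0.03755
Sum = 4.40710
NRR = 0.49261 × 4.40710 = 2.17098
With NRR above 1 the population is above replacement fertility.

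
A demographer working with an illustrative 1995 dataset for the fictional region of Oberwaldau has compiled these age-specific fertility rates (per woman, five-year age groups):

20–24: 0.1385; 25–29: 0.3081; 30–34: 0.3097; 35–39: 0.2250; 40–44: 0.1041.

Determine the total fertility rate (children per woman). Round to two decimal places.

5.43

Sum of ASFRs = 0.1385 + 0.3081 + 0.3097 + 0.2250 + 0.1041 = 1.0854
TFR = 5 × 1.0854 = 5.427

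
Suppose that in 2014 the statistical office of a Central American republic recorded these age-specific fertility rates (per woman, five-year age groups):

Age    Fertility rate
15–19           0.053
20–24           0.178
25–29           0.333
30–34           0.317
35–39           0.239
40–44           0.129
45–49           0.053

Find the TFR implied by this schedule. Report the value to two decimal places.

6.51

Sum of ASFRs = 0.053 + 0.178 + 0.333 + 0.317 + 0.239 + 0.129 + 0.053 = 1.302
TFR = 5 × 1.302 = 6.51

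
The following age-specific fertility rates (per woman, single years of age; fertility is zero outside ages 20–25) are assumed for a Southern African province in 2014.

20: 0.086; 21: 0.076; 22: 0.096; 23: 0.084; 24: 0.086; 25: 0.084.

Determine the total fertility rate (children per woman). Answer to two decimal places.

0.51

Sum of ASFRs = 0.086 + 0.076 + 0.096 + 0.084 + 0.086 + 0.084 = 0.512
TFR = 0.512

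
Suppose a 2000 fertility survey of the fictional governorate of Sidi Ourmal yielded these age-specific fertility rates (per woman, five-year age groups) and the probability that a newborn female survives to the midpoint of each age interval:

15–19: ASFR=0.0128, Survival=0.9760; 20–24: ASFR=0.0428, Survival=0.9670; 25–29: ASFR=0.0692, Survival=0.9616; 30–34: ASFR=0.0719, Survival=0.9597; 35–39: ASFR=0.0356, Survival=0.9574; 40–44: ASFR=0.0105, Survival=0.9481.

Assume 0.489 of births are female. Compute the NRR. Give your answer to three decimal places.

Proportion female at birth = 0.489.
Each age group contributes 5 × ASFR × survival:
  15–19: 5 × 0.0128 × 0.9760 = 0.06246
  20–24: 5 × 0.0428 × 0.9670 = 0.20694
  25–29: 5 × 0.0692 × 0.9616 = 0.33271
  30–34: 5 × 0.0719 × 0.9597 = 0.34501
  35–39: 5 × 0.0356 × 0.9574 = 0.17042
  40–44: 5 × 0.0105 × 0.9481 = 0.04978
Sum = 1.16732
NRR = 0.489 × 1.16732 = 0.57082
An NRR under 1 implies long-run decline under these rates.

0.571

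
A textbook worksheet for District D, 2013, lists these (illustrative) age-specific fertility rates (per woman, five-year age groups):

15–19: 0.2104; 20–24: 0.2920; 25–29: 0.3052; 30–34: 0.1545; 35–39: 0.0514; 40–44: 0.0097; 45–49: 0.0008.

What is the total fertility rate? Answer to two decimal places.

Sum of ASFRs = 0.2104 + 0.2920 + 0.3052 + 0.1545 + 0.0514 + 0.0097 + 0.0008 = 1.0240
TFR = 5 × 1.0240 = 5.12

5.12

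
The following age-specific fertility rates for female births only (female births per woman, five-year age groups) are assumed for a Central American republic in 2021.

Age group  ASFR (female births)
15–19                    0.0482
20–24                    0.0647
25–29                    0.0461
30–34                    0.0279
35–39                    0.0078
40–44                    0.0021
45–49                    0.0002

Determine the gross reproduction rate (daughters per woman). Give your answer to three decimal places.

0.985

Sum of female ASFRs = 0.0482 + 0.0647 + 0.0461 + 0.0279 + 0.0078 + 0.0021 + 0.0002 = 0.1970
GRR = 5 × 0.1970 = 0.985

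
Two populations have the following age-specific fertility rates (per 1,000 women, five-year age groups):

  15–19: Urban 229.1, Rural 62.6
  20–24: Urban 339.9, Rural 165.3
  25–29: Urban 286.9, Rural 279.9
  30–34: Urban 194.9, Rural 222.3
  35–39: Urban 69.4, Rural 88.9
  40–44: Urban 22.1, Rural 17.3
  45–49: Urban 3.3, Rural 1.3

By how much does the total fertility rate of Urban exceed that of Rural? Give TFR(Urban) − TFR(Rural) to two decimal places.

Urban:
  Sum of ASFRs = 229.1 + 339.9 + 286.9 + 194.9 + 69.4 + 22.1 + 3.3 = 1145.6
  TFR = 5 × 1145.6 / 1000 = 5.728
Rural:
  Sum of ASFRs = 62.6 + 165.3 + 279.9 + 222.3 + 88.9 + 17.3 + 1.3 = 837.6
  TFR = 5 × 837.6 / 1000 = 4.188
Difference = 5.728 − 4.188 = 1.54

1.54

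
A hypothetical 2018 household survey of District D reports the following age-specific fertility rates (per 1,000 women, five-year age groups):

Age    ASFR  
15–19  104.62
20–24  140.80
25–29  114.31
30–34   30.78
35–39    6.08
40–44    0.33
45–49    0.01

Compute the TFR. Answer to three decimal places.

Sum of ASFRs = 104.62 + 140.80 + 114.31 + 30.78 + 6.08 + 0.33 + 0.01 = 396.93
TFR = 5 × 396.93 / 1000 = 1.98465

1.985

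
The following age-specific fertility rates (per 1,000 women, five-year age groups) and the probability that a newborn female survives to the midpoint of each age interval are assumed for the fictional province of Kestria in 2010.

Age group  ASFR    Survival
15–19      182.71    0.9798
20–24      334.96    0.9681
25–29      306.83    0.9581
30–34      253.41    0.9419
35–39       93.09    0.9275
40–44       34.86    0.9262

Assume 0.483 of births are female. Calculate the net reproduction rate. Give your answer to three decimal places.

2.788

Proportion female at birth = 0.483.
Per-age-group product (5 × ASFR × survival probability):
  15–19: 5 × 182.71/1000 × 0.9798 = 0.89510
  20–24: 5 × 334.96/1000 × 0.9681 = 1.62137
  25–29: 5 × 306.83/1000 × 0.9581 = 1.46987
  30–34: 5 × 253.41/1000 × 0.9419 = 1.19343
  35–39: 5 × 93.09/1000 × 0.9275 = 0.43170
  40–44: 5 × 34.86/1000 × 0.9262 = 0.16144
Sum = 5.77291
NRR = 0.483 × 5.77291 = 2.78832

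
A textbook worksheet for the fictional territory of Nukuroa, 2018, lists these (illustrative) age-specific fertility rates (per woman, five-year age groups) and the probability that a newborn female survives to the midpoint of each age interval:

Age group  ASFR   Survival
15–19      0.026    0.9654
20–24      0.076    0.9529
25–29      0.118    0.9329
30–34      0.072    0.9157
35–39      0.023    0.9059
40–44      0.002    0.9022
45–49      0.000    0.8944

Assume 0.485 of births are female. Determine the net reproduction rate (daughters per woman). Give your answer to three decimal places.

Proportion female at birth = 0.485.
Survival-weighted fertility by age (5·fₓ·Sₓ):
  15–19: 5 × 0.026 × 0.9654 = 0.12550
  20–24: 5 × 0.076 × 0.9529 = 0.36210
  25–29: 5 × 0.118 × 0.9329 = 0.55041
  30–34: 5 × 0.072 × 0.9157 = 0.32965
  35–39: 5 × 0.023 × 0.9059 = 0.10418
  40–44: 5 × 0.002 × 0.9022 = 0.00902
  45–49: 5 × 0.000 × 0.8944 = 0.00000
Sum = 1.48086
NRR = 0.485 × 1.48086 = 0.71822
With NRR below 1 the population is below replacement fertility.

0.718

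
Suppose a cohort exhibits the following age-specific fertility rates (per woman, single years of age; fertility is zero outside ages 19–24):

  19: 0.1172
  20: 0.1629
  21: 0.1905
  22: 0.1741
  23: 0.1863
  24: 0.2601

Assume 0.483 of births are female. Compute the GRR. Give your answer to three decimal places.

0.527

Proportion female at birth = 0.483.
Sum of ASFRs = 0.1172 + 0.1629 + 0.1905 + 0.1741 + 0.1863 + 0.2601 = 1.0911
TFR = 1.0911
GRR = 0.483 × 1.0911 = 0.52700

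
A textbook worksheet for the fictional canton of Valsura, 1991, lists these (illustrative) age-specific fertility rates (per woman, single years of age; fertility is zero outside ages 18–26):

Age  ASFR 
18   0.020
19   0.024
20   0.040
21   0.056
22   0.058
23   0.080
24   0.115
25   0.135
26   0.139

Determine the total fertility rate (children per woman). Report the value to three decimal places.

0.667

Sum of ASFRs = 0.020 + 0.024 + 0.040 + 0.056 + 0.058 + 0.080 + 0.115 + 0.135 + 0.139 = 0.667
TFR = 0.667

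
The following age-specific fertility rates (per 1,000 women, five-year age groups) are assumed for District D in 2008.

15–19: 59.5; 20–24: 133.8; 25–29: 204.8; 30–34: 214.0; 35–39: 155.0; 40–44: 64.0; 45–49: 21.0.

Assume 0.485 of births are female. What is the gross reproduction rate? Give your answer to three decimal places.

2.066

Proportion female at birth = 0.485.
Sum of ASFRs = 59.5 + 133.8 + 204.8 + 214.0 + 155.0 + 64.0 + 21.0 = 852.1
TFR = 5 × 852.1 / 1000 = 4.2605
GRR = 0.485 × 4.2605 = 2.06634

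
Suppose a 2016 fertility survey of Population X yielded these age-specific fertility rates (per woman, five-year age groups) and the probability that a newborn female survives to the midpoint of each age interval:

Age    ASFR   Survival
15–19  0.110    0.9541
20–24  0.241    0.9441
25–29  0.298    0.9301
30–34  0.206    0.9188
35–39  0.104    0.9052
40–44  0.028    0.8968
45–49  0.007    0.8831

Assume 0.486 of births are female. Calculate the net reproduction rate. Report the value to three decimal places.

Proportion female at birth = 0.486.
Weighting each age-specific rate by interval width and survival:
  15–19: 5 × 0.110 × 0.9541 = 0.52476
  20–24: 5 × 0.241 × 0.9441 = 1.13764
  25–29: 5 × 0.298 × 0.9301 = 1.38585
  30–34: 5 × 0.206 × 0.9188 = 0.94636
  35–39: 5 × 0.104 × 0.9052 = 0.47070
  40–44: 5 × 0.028 × 0.8968 = 0.12555
  45–49: 5 × 0.007 × 0.8831 = 0.03091
Sum = 4.62177
NRR = 0.486 × 4.62177 = 2.24618
With NRR above 1 the population is above replacement fertility.

2.246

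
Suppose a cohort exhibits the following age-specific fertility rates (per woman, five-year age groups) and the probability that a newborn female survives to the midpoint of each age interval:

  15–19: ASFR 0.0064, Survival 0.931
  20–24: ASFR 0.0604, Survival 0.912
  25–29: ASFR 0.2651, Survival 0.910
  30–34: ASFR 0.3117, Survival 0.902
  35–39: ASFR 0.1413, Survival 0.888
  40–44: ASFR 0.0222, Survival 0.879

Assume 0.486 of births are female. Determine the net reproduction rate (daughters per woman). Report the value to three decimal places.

1.770

Proportion female at birth = 0.486.
Per-age-group product (5 × ASFR × survival probability):
  15–19: 5 × 0.0064 × 0.931 = 0.02979
  20–24: 5 × 0.0604 × 0.912 = 0.27542
  25–29: 5 × 0.2651 × 0.910 = 1.20621
  30–34: 5 × 0.3117 × 0.902 = 1.40577
  35–39: 5 × 0.1413 × 0.888 = 0.62737
  40–44: 5 × 0.0222 × 0.879 = 0.09757
Sum = 3.64213
NRR = 0.486 × 3.64213 = 1.77008
NRR > 1, so each generation more than replaces itself.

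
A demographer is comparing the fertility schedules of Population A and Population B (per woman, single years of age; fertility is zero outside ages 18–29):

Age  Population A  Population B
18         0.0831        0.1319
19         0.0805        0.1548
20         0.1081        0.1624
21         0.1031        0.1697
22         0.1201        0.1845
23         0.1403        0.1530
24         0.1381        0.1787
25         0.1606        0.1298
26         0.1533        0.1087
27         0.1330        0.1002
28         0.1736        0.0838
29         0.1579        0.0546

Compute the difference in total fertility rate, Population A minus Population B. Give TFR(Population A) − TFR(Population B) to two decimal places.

Population A:
  Sum of ASFRs = 0.0831 + 0.0805 + 0.1081 + 0.1031 + 0.1201 + 0.1403 + 0.1381 + 0.1606 + 0.1533 + 0.1330 + 0.1736 + 0.1579 = 1.5517
  TFR = 1.5517
Population B:
  Sum of ASFRs = 0.1319 + 0.1548 + 0.1624 + 0.1697 + 0.1845 + 0.1530 + 0.1787 + 0.1298 + 0.1087 + 0.1002 + 0.0838 + 0.0546 = 1.6121
  TFR = 1.6121
Difference = 1.5517 − 1.6121 = -0.0604

-0.06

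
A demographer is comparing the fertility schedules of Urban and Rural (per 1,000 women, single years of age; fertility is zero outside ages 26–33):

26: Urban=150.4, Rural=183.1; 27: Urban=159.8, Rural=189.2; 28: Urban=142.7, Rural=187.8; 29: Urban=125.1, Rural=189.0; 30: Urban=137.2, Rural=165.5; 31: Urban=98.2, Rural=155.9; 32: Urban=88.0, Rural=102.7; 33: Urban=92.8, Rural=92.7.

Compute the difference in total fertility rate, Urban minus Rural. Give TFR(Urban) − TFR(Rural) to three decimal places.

-0.272

Urban:
  Sum of ASFRs = 150.4 + 159.8 + 142.7 + 125.1 + 137.2 + 98.2 + 88.0 + 92.8 = 994.2
  TFR = 994.2 / 1000 = 0.9942
Rural:
  Sum of ASFRs = 183.1 + 189.2 + 187.8 + 189.0 + 165.5 + 155.9 + 102.7 + 92.7 = 1265.9
  TFR = 1265.9 / 1000 = 1.2659
Difference = 0.9942 − 1.2659 = -0.2717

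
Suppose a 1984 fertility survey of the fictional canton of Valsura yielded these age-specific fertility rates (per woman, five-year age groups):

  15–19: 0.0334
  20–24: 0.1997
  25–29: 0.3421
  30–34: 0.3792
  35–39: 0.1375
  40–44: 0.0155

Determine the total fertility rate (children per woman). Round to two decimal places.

5.54

Sum of ASFRs = 0.0334 + 0.1997 + 0.3421 + 0.3792 + 0.1375 + 0.0155 = 1.1074
TFR = 5 × 1.1074 = 5.537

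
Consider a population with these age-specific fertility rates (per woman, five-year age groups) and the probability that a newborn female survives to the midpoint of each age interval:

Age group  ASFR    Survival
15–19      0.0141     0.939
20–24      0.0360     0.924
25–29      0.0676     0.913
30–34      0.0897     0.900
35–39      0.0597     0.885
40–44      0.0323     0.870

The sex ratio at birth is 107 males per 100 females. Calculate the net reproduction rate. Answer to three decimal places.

Proportion female at birth = 100 / (100 + 107) = 0.48309.
Per-age-group product (5 × ASFR × survival probability):
  15–19: 5 × 0.0141 × 0.939 = 0.06620
  20–24: 5 × 0.0360 × 0.924 = 0.16632
  25–29: 5 × 0.0676 × 0.913 = 0.30859
  30–34: 5 × 0.0897 × 0.900 = 0.40365
  35–39: 5 × 0.0597 × 0.885 = 0.26417
  40–44: 5 × 0.0323 × 0.870 = 0.14051
Sum = 1.34944
NRR = 0.48309 × 1.34944 = 0.65190

0.652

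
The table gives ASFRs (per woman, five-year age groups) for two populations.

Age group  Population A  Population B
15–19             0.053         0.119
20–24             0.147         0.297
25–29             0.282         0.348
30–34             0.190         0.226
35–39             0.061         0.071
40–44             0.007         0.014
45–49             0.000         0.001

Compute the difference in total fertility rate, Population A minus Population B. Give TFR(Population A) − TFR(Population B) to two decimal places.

-1.68

Population A:
  Sum of ASFRs = 0.053 + 0.147 + 0.282 + 0.190 + 0.061 + 0.007 + 0.000 = 0.740
  TFR = 5 × 0.740 = 3.7
Population B:
  Sum of ASFRs = 0.119 + 0.297 + 0.348 + 0.226 + 0.071 + 0.014 + 0.001 = 1.076
  TFR = 5 × 1.076 = 5.38
Difference = 3.7 − 5.38 = -1.68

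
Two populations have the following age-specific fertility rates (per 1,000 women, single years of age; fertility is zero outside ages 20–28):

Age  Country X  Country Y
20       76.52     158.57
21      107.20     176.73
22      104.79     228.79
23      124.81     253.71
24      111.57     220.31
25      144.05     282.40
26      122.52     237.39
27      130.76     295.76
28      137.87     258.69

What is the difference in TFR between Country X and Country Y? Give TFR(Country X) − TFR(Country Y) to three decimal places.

Country X:
  Sum of ASFRs = 76.52 + 107.20 + 104.79 + 124.81 + 111.57 + 144.05 + 122.52 + 130.76 + 137.87 = 1060.09
  TFR = 1060.09 / 1000 = 1.06009
Country Y:
  Sum of ASFRs = 158.57 + 176.73 + 228.79 + 253.71 + 220.31 + 282.40 + 237.39 + 295.76 + 258.69 = 2112.35
  TFR = 2112.35 / 1000 = 2.11235
Difference = 1.06009 − 2.11235 = -1.05226

-1.052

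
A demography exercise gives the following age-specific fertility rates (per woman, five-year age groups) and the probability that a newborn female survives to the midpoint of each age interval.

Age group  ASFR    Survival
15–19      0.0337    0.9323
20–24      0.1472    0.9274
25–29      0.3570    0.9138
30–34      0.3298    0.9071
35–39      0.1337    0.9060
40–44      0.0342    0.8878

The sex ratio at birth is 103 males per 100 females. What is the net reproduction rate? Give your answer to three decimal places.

Proportion female at birth = 100 / (100 + 103) = 0.49261.
Survival-weighted fertility by age (5·fₓ·Sₓ):
  15–19: 5 × 0.0337 × 0.9323 = 0.15709
  20–24: 5 × 0.1472 × 0.9274 = 0.68257
  25–29: 5 × 0.3570 × 0.9138 = 1.63113
  30–34: 5 × 0.3298 × 0.9071 = 1.49581
  35–39: 5 × 0.1337 × 0.9060 = 0.60566
  40–44: 5 × 0.0342 × 0.8878 = 0.15181
Sum = 4.72407
NRR = 0.49261 × 4.72407 = 2.32712
An NRR exceeding 1 indicates intrinsic growth under these rates.

2.327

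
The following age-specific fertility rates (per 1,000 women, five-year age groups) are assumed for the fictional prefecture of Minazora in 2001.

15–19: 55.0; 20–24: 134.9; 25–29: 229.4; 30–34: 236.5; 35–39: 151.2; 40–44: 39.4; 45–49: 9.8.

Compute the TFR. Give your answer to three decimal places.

4.281

Sum of ASFRs = 55.0 + 134.9 + 229.4 + 236.5 + 151.2 + 39.4 + 9.8 = 856.2
TFR = 5 × 856.2 / 1000 = 4.281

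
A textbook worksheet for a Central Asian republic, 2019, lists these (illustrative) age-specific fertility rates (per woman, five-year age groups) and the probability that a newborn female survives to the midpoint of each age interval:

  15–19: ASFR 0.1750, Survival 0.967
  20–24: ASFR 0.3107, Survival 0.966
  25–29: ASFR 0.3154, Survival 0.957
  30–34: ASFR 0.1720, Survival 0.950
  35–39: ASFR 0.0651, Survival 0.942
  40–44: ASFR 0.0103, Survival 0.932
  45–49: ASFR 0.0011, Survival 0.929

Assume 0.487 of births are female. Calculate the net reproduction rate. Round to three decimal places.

Proportion female at birth = 0.487.
Per-age-group product (5 × ASFR × survival probability):
  15–19: 5 × 0.1750 × 0.967 = 0.84613
  20–24: 5 × 0.3107 × 0.966 = 1.50068
  25–29: 5 × 0.3154 × 0.957 = 1.50919
  30–34: 5 × 0.1720 × 0.950 = 0.81700
  35–39: 5 × 0.0651 × 0.942 = 0.30662
  40–44: 5 × 0.0103 × 0.932 = 0.04800
  45–49: 5 × 0.0011 × 0.929 = 0.00511
Sum = 5.03273
NRR = 0.487 × 5.03273 = 2.45094
NRR > 1, so each generation more than replaces itself.

2.451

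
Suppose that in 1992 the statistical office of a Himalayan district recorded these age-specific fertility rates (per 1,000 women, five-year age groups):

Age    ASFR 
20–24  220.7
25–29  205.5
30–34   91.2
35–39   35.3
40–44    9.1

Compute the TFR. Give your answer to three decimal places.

2.809

Sum of ASFRs = 220.7 + 205.5 + 91.2 + 35.3 + 9.1 = 561.8
TFR = 5 × 561.8 / 1000 = 2.809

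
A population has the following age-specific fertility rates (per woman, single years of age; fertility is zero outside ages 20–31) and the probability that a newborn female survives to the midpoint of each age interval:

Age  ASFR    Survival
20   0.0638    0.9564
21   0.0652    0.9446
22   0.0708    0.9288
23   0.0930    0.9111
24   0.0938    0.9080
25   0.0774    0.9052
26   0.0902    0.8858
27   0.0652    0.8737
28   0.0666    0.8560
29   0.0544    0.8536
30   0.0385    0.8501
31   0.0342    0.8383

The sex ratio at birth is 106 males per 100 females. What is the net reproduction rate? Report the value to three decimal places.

Proportion female at birth = 100 / (100 + 106) = 0.48544.
Survival-weighted fertility by age (1·fₓ·Sₓ):
  20: 1 × 0.0638 × 0.9564 = 0.06102
  21: 1 × 0.0652 × 0.9446 = 0.06159
  22: 1 × 0.0708 × 0.9288 = 0.06576
  23: 1 × 0.0930 × 0.9111 = 0.08473
  24: 1 × 0.0938 × 0.9080 = 0.08517
  25: 1 × 0.0774 × 0.9052 = 0.07006
  26: 1 × 0.0902 × 0.8858 = 0.07990
  27: 1 × 0.0652 × 0.8737 = 0.05697
  28: 1 × 0.0666 × 0.8560 = 0.05701
  29: 1 × 0.0544 × 0.8536 = 0.04644
  30: 1 × 0.0385 × 0.8501 = 0.03273
  31: 1 × 0.0342 × 0.8383 = 0.02867
Sum = 0.73005
NRR = 0.48544 × 0.73005 = 0.35440
With NRR below 1 the population is below replacement fertility.

0.354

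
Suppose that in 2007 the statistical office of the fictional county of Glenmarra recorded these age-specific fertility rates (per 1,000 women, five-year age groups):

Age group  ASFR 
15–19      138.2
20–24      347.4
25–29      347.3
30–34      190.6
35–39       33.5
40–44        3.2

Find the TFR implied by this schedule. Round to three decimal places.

5.301

Sum of ASFRs = 138.2 + 347.4 + 347.3 + 190.6 + 33.5 + 3.2 = 1060.2
TFR = 5 × 1060.2 / 1000 = 5.301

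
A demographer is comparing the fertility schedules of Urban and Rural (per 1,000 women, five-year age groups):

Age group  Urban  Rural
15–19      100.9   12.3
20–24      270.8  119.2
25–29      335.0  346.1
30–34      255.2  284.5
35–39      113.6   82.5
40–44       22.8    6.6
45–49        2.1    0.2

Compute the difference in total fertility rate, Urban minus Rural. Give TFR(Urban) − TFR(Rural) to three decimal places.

Urban:
  Sum of ASFRs = 100.9 + 270.8 + 335.0 + 255.2 + 113.6 + 22.8 + 2.1 = 1100.4
  TFR = 5 × 1100.4 / 1000 = 5.502
Rural:
  Sum of ASFRs = 12.3 + 119.2 + 346.1 + 284.5 + 82.5 + 6.6 + 0.2 = 851.4
  TFR = 5 × 851.4 / 1000 = 4.257
Difference = 5.502 − 4.257 = 1.245

1.245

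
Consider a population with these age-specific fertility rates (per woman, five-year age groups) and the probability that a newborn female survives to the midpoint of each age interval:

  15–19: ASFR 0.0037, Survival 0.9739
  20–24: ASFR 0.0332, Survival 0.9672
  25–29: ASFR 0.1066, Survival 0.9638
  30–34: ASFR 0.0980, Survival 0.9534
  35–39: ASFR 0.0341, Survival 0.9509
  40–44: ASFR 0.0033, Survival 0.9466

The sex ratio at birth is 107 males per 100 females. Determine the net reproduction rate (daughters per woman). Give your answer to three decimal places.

Proportion female at birth = 100 / (100 + 107) = 0.48309.
Weighting each age-specific rate by interval width and survival:
  15–19: 5 × 0.0037 × 0.9739 = 0.01802
  20–24: 5 × 0.0332 × 0.9672 = 0.16056
  25–29: 5 × 0.1066 × 0.9638 = 0.51371
  30–34: 5 × 0.0980 × 0.9534 = 0.46717
  35–39: 5 × 0.0341 × 0.9509 = 0.16213
  40–44: 5 × 0.0033 × 0.9466 = 0.01562
Sum = 1.33721
NRR = 0.48309 × 1.33721 = 0.64599

0.646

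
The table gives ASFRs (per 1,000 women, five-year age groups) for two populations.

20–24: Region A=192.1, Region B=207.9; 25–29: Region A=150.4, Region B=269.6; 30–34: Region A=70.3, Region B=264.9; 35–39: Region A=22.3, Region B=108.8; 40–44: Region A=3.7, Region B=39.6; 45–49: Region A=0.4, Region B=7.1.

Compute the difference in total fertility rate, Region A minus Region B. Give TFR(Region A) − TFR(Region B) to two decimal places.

Region A:
  Sum of ASFRs = 192.1 + 150.4 + 70.3 + 22.3 + 3.7 + 0.4 = 439.2
  TFR = 5 × 439.2 / 1000 = 2.196
Region B:
  Sum of ASFRs = 207.9 + 269.6 + 264.9 + 108.8 + 39.6 + 7.1 = 897.9
  TFR = 5 × 897.9 / 1000 = 4.4895
Difference = 2.196 − 4.4895 = -2.2935

-2.29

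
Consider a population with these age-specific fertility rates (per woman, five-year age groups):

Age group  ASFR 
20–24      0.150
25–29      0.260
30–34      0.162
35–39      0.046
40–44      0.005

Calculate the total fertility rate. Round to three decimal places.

3.115

Sum of ASFRs = 0.150 + 0.260 + 0.162 + 0.046 + 0.005 = 0.623
TFR = 5 × 0.623 = 3.115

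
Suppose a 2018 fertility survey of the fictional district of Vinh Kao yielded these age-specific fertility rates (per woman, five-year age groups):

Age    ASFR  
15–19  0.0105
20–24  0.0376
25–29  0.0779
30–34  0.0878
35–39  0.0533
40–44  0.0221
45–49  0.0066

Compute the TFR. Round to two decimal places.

Sum of ASFRs = 0.0105 + 0.0376 + 0.0779 + 0.0878 + 0.0533 + 0.0221 + 0.0066 = 0.2958
TFR = 5 × 0.2958 = 1.479

1.48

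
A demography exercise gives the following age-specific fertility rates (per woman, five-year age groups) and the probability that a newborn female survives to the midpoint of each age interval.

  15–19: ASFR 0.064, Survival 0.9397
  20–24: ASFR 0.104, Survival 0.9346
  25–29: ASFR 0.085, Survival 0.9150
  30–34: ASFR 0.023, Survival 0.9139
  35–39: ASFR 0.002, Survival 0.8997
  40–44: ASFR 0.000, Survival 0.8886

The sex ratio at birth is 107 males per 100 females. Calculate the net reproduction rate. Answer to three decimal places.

0.623

Proportion female at birth = 100 / (100 + 107) = 0.48309.
Survival-weighted fertility by age (5·fₓ·Sₓ):
  15–19: 5 × 0.064 × 0.9397 = 0.30070
  20–24: 5 × 0.104 × 0.9346 = 0.48599
  25–29: 5 × 0.085 × 0.9150 = 0.38888
  30–34: 5 × 0.023 × 0.9139 = 0.10510
  35–39: 5 × 0.002 × 0.8997 = 0.00900
  40–44: 5 × 0.000 × 0.8886 = 0.00000
Sum = 1.28967
NRR = 0.48309 × 1.28967 = 0.62303
An NRR under 1 implies long-run decline under these rates.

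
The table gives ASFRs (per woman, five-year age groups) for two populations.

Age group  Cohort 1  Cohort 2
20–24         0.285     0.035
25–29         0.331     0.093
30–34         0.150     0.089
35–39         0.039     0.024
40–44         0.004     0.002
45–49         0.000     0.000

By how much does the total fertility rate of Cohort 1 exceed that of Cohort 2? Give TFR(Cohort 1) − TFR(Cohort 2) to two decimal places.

2.83

Cohort 1:
  Sum of ASFRs = 0.285 + 0.331 + 0.150 + 0.039 + 0.004 + 0.000 = 0.809
  TFR = 5 × 0.809 = 4.045
Cohort 2:
  Sum of ASFRs = 0.035 + 0.093 + 0.089 + 0.024 + 0.002 + 0.000 = 0.243
  TFR = 5 × 0.243 = 1.215
Difference = 4.045 − 1.215 = 2.83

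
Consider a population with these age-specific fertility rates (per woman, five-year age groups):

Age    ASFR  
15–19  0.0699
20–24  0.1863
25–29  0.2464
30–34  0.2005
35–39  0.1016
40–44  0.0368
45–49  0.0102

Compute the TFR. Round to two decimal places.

Sum of ASFRs = 0.0699 + 0.1863 + 0.2464 + 0.2005 + 0.1016 + 0.0368 + 0.0102 = 0.8517
TFR = 5 × 0.8517 = 4.2585

4.26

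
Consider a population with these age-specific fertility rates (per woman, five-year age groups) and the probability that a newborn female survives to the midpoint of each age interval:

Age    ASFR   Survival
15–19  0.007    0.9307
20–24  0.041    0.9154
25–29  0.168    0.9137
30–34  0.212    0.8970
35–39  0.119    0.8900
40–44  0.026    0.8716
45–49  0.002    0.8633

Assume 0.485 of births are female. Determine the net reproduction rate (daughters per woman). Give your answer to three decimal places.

1.256

Proportion female at birth = 0.485.
Each age group contributes 5 × ASFR × survival:
  15–19: 5 × 0.007 × 0.9307 = 0.03257
  20–24: 5 × 0.041 × 0.9154 = 0.18766
  25–29: 5 × 0.168 × 0.9137 = 0.76751
  30–34: 5 × 0.212 × 0.8970 = 0.95082
  35–39: 5 × 0.119 × 0.8900 = 0.52955
  40–44: 5 × 0.026 × 0.8716 = 0.11331
  45–49: 5 × 0.002 × 0.8633 = 0.00863
Sum = 2.59005
NRR = 0.485 × 2.59005 = 1.25617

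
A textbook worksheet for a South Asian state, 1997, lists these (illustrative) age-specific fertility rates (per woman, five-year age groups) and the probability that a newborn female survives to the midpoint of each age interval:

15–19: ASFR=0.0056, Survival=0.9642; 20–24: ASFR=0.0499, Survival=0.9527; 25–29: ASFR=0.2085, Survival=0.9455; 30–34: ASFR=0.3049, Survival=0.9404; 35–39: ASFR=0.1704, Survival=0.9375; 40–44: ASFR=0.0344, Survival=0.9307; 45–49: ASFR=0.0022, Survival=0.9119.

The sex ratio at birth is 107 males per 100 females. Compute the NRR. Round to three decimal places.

Proportion female at birth = 100 / (100 + 107) = 0.48309.
Weighting each age-specific rate by interval width and survival:
  15–19: 5 × 0.0056 × 0.9642 = 0.02700
  20–24: 5 × 0.0499 × 0.9527 = 0.23770
  25–29: 5 × 0.2085 × 0.9455 = 0.98568
  30–34: 5 × 0.3049 × 0.9404 = 1.43364
  35–39: 5 × 0.1704 × 0.9375 = 0.79875
  40–44: 5 × 0.0344 × 0.9307 = 0.16008
  45–49: 5 × 0.0022 × 0.9119 = 0.01003
Sum = 3.65288
NRR = 0.48309 × 3.65288 = 1.76467

1.765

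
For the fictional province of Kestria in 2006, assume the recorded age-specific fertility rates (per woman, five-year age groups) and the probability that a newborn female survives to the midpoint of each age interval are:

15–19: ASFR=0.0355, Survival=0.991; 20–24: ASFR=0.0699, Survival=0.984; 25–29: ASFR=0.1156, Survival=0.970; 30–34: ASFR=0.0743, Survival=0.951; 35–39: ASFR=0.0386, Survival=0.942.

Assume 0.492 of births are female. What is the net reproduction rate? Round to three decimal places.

Proportion female at birth = 0.492.
Survival-weighted fertility by age (5·fₓ·Sₓ):
  15–19: 5 × 0.0355 × 0.991 = 0.17590
  20–24: 5 × 0.0699 × 0.984 = 0.34391
  25–29: 5 × 0.1156 × 0.970 = 0.56066
  30–34: 5 × 0.0743 × 0.951 = 0.35330
  35–39: 5 × 0.0386 × 0.942 = 0.18181
Sum = 1.61558
NRR = 0.492 × 1.61558 = 0.79487

0.795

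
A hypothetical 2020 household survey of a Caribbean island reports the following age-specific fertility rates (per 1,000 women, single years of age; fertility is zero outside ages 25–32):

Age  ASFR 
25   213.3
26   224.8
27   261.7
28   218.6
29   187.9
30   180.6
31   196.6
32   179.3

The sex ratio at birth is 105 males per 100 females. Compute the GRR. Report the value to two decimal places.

Proportion female at birth = 100 / (100 + 105) = 0.48780.
Sum of ASFRs = 213.3 + 224.8 + 261.7 + 218.6 + 187.9 + 180.6 + 196.6 + 179.3 = 1662.8
TFR = 1662.8 / 1000 = 1.6628
GRR = 0.48780 × 1.6628 = 0.81111

0.81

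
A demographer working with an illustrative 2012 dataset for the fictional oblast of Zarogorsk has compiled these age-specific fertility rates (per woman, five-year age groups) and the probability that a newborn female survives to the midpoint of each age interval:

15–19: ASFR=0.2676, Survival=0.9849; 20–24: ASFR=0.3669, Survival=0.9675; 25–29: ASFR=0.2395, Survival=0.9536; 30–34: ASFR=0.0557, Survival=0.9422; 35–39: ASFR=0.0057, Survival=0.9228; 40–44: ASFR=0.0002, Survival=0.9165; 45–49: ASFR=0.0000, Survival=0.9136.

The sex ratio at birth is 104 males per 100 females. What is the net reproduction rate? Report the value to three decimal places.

2.218

Proportion female at birth = 100 / (100 + 104) = 0.49020.
Weighting each age-specific rate by interval width and survival:
  15–19: 5 × 0.2676 × 0.9849 = 1.31780
  20–24: 5 × 0.3669 × 0.9675 = 1.77488
  25–29: 5 × 0.2395 × 0.9536 = 1.14194
  30–34: 5 × 0.0557 × 0.9422 = 0.26240
  35–39: 5 × 0.0057 × 0.9228 = 0.02630
  40–44: 5 × 0.0002 × 0.9165 = 0.00092
  45–49: 5 × 0.0000 × 0.9136 = 0.00000
Sum = 4.52424
NRR = 0.49020 × 4.52424 = 2.21778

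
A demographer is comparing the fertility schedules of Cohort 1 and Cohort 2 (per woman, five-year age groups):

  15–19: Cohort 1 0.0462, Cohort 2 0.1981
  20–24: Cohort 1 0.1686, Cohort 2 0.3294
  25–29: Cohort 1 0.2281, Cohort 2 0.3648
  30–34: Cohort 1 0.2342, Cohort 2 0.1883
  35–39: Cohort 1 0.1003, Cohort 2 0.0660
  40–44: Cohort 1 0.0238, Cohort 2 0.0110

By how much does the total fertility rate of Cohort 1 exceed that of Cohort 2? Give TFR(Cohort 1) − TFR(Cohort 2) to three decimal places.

Cohort 1:
  Sum of ASFRs = 0.0462 + 0.1686 + 0.2281 + 0.2342 + 0.1003 + 0.0238 = 0.8012
  TFR = 5 × 0.8012 = 4.006
Cohort 2:
  Sum of ASFRs = 0.1981 + 0.3294 + 0.3648 + 0.1883 + 0.0660 + 0.0110 = 1.1576
  TFR = 5 × 1.1576 = 5.788
Difference = 4.006 − 5.788 = -1.782

-1.782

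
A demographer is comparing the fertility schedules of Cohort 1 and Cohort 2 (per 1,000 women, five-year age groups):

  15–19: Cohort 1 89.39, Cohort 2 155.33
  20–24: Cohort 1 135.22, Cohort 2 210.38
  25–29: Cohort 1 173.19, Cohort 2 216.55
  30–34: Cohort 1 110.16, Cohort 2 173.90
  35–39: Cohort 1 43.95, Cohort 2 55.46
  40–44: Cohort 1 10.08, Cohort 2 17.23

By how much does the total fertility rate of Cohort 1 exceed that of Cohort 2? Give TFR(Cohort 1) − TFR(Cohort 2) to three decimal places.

Cohort 1:
  Sum of ASFRs = 89.39 + 135.22 + 173.19 + 110.16 + 43.95 + 10.08 = 561.99
  TFR = 5 × 561.99 / 1000 = 2.80995
Cohort 2:
  Sum of ASFRs = 155.33 + 210.38 + 216.55 + 173.90 + 55.46 + 17.23 = 828.85
  TFR = 5 × 828.85 / 1000 = 4.14425
Difference = 2.80995 − 4.14425 = -1.3343

-1.334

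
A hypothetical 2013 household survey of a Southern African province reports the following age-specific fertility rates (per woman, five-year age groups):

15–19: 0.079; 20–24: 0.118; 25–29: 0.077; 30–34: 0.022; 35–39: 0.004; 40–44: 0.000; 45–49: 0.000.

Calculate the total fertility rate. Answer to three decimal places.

1.500

Sum of ASFRs = 0.079 + 0.118 + 0.077 + 0.022 + 0.004 + 0.000 + 0.000 = 0.300
TFR = 5 × 0.300 = 1.5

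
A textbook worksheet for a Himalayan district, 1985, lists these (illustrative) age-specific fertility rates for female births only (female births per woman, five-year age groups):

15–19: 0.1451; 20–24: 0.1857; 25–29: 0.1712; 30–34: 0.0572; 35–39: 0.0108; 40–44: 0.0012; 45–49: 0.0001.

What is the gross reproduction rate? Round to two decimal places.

2.86

Sum of female ASFRs = 0.1451 + 0.1857 + 0.1712 + 0.0572 + 0.0108 + 0.0012 + 0.0001 = 0.5713
GRR = 5 × 0.5713 = 2.8565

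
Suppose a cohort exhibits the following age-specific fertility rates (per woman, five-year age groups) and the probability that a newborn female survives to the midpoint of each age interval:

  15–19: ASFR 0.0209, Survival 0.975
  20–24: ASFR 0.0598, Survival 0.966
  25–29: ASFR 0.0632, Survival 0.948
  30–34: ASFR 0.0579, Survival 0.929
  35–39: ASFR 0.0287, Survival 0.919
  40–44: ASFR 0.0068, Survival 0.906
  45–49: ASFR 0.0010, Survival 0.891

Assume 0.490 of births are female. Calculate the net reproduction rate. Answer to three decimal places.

Proportion female at birth = 0.490.
Weighting each age-specific rate by interval width and survival:
  15–19: 5 × 0.0209 × 0.975 = 0.10189
  20–24: 5 × 0.0598 × 0.966 = 0.28883
  25–29: 5 × 0.0632 × 0.948 = 0.29957
  30–34: 5 × 0.0579 × 0.929 = 0.26895
  35–39: 5 × 0.0287 × 0.919 = 0.13188
  40–44: 5 × 0.0068 × 0.906 = 0.03080
  45–49: 5 × 0.0010 × 0.891 = 0.00446
Sum = 1.12638
NRR = 0.490 × 1.12638 = 0.55193
An NRR under 1 implies long-run decline under these rates.

0.552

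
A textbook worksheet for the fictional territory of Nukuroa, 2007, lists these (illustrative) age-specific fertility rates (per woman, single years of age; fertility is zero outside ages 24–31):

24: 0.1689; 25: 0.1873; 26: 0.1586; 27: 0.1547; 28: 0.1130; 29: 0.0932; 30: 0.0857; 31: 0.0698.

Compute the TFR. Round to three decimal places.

1.031

Sum of ASFRs = 0.1689 + 0.1873 + 0.1586 + 0.1547 + 0.1130 + 0.0932 + 0.0857 + 0.0698 = 1.0312
TFR = 1.0312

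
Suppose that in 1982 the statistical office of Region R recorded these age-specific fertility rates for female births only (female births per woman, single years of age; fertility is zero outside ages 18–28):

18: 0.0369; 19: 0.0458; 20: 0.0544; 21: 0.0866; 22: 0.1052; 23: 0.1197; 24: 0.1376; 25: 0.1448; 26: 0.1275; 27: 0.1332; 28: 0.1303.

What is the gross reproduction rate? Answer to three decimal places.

Sum of female ASFRs = 0.0369 + 0.0458 + 0.0544 + 0.0866 + 0.1052 + 0.1197 + 0.1376 + 0.1448 + 0.1275 + 0.1332 + 0.1303 = 1.1220
GRR = 1.122

1.122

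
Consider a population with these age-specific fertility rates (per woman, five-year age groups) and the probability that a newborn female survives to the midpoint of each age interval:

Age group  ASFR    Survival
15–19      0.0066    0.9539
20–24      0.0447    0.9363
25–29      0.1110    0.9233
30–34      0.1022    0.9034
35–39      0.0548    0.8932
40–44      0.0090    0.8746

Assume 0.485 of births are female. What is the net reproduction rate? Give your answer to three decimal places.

0.727

Proportion female at birth = 0.485.
Each age group contributes 5 × ASFR × survival:
  15–19: 5 × 0.0066 × 0.9539 = 0.03148
  20–24: 5 × 0.0447 × 0.9363 = 0.20926
  25–29: 5 × 0.1110 × 0.9233 = 0.51243
  30–34: 5 × 0.1022 × 0.9034 = 0.46164
  35–39: 5 × 0.0548 × 0.8932 = 0.24474
  40–44: 5 × 0.0090 × 0.8746 = 0.03936
Sum = 1.49891
NRR = 0.485 × 1.49891 = 0.72697
An NRR under 1 implies long-run decline under these rates.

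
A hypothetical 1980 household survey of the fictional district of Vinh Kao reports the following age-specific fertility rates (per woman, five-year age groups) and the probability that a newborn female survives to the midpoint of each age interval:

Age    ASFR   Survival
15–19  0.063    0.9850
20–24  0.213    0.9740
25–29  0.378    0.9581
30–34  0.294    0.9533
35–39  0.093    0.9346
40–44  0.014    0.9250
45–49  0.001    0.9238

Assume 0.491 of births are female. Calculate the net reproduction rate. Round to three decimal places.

2.486

Proportion female at birth = 0.491.
Survival-weighted fertility by age (5·fₓ·Sₓ):
  15–19: 5 × 0.063 × 0.9850 = 0.31028
  20–24: 5 × 0.213 × 0.9740 = 1.03731
  25–29: 5 × 0.378 × 0.9581 = 1.81081
  30–34: 5 × 0.294 × 0.9533 = 1.40135
  35–39: 5 × 0.093 × 0.9346 = 0.43459
  40–44: 5 × 0.014 × 0.9250 = 0.06475
  45–49: 5 × 0.001 × 0.9238 = 0.00462
Sum = 5.06371
NRR = 0.491 × 5.06371 = 2.48628
With NRR above 1 the population is above replacement fertility.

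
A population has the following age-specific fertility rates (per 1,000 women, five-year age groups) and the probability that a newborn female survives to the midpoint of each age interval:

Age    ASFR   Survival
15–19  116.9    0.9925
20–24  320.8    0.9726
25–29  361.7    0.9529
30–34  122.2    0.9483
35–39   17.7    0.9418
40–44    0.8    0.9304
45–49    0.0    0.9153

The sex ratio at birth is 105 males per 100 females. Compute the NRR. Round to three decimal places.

2.210

Proportion female at birth = 100 / (100 + 105) = 0.48780.
Each age group contributes 5 × ASFR × survival:
  15–19: 5 × 116.9/1000 × 0.9925 = 0.58012
  20–24: 5 × 320.8/1000 × 0.9726 = 1.56005
  25–29: 5 × 361.7/1000 × 0.9529 = 1.72332
  30–34: 5 × 122.2/1000 × 0.9483 = 0.57941
  35–39: 5 × 17.7/1000 × 0.9418 = 0.08335
  40–44: 5 × 0.8/1000 × 0.9304 = 0.00372
  45–49: 5 × 0.0/1000 × 0.9153 = 0.00000
Sum = 4.52997
NRR = 0.48780 × 4.52997 = 2.20972
An NRR exceeding 1 indicates intrinsic growth under these rates.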